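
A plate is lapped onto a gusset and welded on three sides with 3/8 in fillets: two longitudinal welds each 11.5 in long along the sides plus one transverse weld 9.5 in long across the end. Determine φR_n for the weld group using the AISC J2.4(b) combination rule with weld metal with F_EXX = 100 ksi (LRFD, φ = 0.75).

φR_n ≈ 403 kip

t_e = 0.707 × 0.375 = 0.2651 in.
R_nwl = 0.6 × 100 × 0.2651 × 23 = 365.9 kip (longitudinal, 2 welds).
R_nwt = 0.6 × 100 × 0.2651 × 9.5 = 151.1 kip (transverse, base value).
(i) R_nwl + R_nwt = 517 kip; (ii) 0.85 R_nwl + 1.5 R_nwt = 537.7 kip.
R_n = max = 537.7 kip [governs: (ii)]; φR_n = 403.3 kip.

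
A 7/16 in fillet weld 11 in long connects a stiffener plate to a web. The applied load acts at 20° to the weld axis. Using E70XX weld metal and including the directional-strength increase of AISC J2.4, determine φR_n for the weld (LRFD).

φR_n ≈ 118 kip

E70XX → F_EXX = 70 ksi.
t_e = 0.707 × 0.4375 = 0.3093 in; A_we = 0.3093 × 11 = 3.402 in².
Directional factor: 1.0 + 0.5 sin^1.5(20°) = 1.1.
F_nw = 0.6 × 70 × 1.1 = 46.2 ksi.
φR_n = 0.75 × 46.2 × 3.402 = 117.9 kip.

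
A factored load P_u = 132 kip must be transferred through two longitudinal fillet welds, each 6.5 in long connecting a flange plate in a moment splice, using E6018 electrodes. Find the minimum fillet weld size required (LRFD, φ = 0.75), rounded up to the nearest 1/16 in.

E60XX → F_EXX = 60 ksi.
Total weld length L = 13 in.
Required throat t_e = P_u / (φ × 0.6 F_EXX × L) = 132 / (0.75 × 0.6 × 60 × 13) = 0.3761 in.
Required leg w = t_e / 0.707 = 0.5319 in → use 9/16 in.

w = 9/16 in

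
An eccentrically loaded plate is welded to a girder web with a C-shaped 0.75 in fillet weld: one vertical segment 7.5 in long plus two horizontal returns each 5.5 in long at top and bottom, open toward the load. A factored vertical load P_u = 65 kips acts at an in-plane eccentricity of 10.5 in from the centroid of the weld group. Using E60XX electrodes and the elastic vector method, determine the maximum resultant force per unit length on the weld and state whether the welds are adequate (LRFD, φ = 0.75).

E60XX → F_EXX = 60 ksi.
Total weld length L_w = 18.5 in. Treat welds as unit-width lines.
Centroid: x̄ = 2×5.5×2.75 / 18.5 = 1.635 in from the vertical weld.
Polar moment about centroid: J = I_x + I_y = [7.5³/12 + 2×5.5×3.75²] + [7.5×1.635² + 2(5.5³/12 + 5.5×1.115²)] = 251.3 in³.
Direct shear f_v = P/L_w = 65 / 18.5 = 3.514 kip/in (vertical).
Torsion M = P·e = 65 × 10.5 = 682.5 kip·in.
Critical point at (x, y) = (3.865, 3.75) from centroid. f_tx = M·y/J = 10.18 kip/in; f_ty = M·x/J = 10.5 kip/in.
Resultant f_max = √[f_tx² + (f_v + f_ty)²] = √[10.18² + (3.514 + 10.5)²] = 17.32 kip/in.
Capacity per unit length: φr_n = 0.75 × 0.6 × 60 × (0.707 × 0.75) = 14.32 kip/in.
17.32 > 14.32 → NOT adequate.

f_max ≈ 17.3 kip/in; NOT adequate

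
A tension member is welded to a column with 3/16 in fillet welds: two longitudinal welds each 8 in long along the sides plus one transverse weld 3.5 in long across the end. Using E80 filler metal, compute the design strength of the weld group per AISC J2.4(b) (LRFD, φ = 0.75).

E80XX → F_EXX = 80 ksi.
t_e = 0.707 × 0.1875 = 0.1326 in.
R_nwl = 0.6 × 80 × 0.1326 × 16 = 101.8 kip (longitudinal, 2 welds).
R_nwt = 0.6 × 80 × 0.1326 × 3.5 = 22.27 kip (transverse, base value).
(i) R_nwl + R_nwt = 124.1 kip; (ii) 0.85 R_nwl + 1.5 R_nwt = 119.9 kip.
R_n = max = 124.1 kip [governs: (i)]; φR_n = 93.06 kip.

φR_n ≈ 93.1 kip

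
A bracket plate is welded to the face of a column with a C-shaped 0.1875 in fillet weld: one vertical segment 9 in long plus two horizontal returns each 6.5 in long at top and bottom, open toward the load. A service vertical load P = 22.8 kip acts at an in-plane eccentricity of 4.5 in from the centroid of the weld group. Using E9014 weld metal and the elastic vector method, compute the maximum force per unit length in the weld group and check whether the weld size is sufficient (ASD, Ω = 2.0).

E90XX → F_EXX = 90 ksi.
Total weld length L_w = 22 in. Treat welds as unit-width lines.
Centroid: x̄ = 2×6.5×3.25 / 22 = 1.92 in from the vertical weld.
Polar moment about centroid: J = I_x + I_y = [9³/12 + 2×6.5×4.5²] + [9×1.92² + 2(6.5³/12 + 6.5×1.33²)] = 425.9 in³.
Direct shear f_v = P/L_w = 22.8 / 22 = 1.036 kip/in (vertical).
Torsion M = P·e = 22.8 × 4.5 = 102.6 kip·in.
Critical point at (x, y) = (4.58, 4.5) from centroid. f_tx = M·y/J = 1.084 kip/in; f_ty = M·x/J = 1.103 kip/in.
Resultant f_max = √[f_tx² + (f_v + f_ty)²] = √[1.084² + (1.036 + 1.103)²] = 2.398 kip/in.
Capacity per unit length: r_n/Ω = (1/2.0) × 0.6 × 90 × (0.707 × 0.1875) = 3.579 kip/in.
2.398 ≤ 3.579 → adequate.

f_max ≈ 2.4 kip/in; adequate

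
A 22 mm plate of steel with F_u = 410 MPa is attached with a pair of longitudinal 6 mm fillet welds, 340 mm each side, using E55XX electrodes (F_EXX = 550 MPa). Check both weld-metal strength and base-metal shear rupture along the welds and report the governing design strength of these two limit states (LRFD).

t_e = 0.707 × 6 = 4.242 mm; L = 680 mm.
Weld metal: φR_n = 0.75 × 0.6 × 550 × 4.242 × 680 × 10⁻³ = 713.9 kN.
Base metal (shear rupture): φR_n = 0.75 × 0.6 × 410 × 22 × 680 × 10⁻³ = 2760 kN.
Governing: weld metal.

φR_n ≈ 714 kN (weld metal governs)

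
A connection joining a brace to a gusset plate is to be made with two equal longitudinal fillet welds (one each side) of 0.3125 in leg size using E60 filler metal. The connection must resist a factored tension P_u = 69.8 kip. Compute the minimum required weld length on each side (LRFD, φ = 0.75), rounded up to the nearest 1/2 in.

E60XX → F_EXX = 60 ksi.
Throat t_e = 0.707 × 0.3125 = 0.2209 in.
φr_n = 0.75 × 0.6 × 60 × 0.2209 = 5.965 kip/in.
L_req = P_u / φr_n = 69.8 / 5.965 = 11.7 in total.
Per side: 11.7 / 2 = 5.85 in.
Round up → use L = 6 in on each side.

L = 6 in on each side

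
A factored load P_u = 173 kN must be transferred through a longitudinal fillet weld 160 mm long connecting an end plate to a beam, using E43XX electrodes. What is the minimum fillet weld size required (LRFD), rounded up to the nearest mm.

E43XX → F_EXX = 430 MPa.
Total weld length L = 160 mm.
Required throat t_e = P_u / (φ × 0.6 F_EXX × L) = 173 / (0.75 × 0.6 × 430 × 160 × 10⁻³) = 5.588 mm.
Required leg w = t_e / 0.707 = 7.904 mm → use 8 mm.

w = 8 mm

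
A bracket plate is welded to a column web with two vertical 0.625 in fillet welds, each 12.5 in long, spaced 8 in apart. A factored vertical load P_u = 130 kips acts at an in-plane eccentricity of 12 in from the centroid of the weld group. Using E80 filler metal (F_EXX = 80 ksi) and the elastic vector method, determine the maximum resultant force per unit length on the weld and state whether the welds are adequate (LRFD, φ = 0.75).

Total weld length L_w = 25 in. Treat welds as unit-width lines.
Polar moment about centroid: J = 2[d³/12 + d(b/2)²] = 2[12.5³/12 + 12.5×4²] = 725.5 in³.
Direct shear f_v = P/L_w = 130 / 25 = 5.2 kip/in (vertical).
Torsion M = P·e = 130 × 12 = 1560 kip·in.
Critical point at (x, y) = (4, 6.25) from centroid. f_tx = M·y/J = 13.44 kip/in; f_ty = M·x/J = 8.601 kip/in.
Resultant f_max = √[f_tx² + (f_v + f_ty)²] = √[13.44² + (5.2 + 8.601)²] = 19.26 kip/in.
Capacity per unit length: φr_n = 0.75 × 0.6 × 80 × (0.707 × 0.625) = 15.91 kip/in.
19.26 > 15.91 → NOT adequate.

f_max ≈ 19.3 kip/in; NOT adequate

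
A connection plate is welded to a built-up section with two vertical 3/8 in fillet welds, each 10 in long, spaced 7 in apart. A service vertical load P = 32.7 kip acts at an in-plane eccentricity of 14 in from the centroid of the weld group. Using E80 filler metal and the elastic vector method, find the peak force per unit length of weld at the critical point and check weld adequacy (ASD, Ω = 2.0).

f_max ≈ 7.84 kip/in; NOT adequate

E80XX → F_EXX = 80 ksi.
Total weld length L_w = 20 in. Treat welds as unit-width lines.
Polar moment about centroid: J = 2[d³/12 + d(b/2)²] = 2[10³/12 + 10×3.5²] = 411.7 in³.
Direct shear f_v = P/L_w = 32.7 / 20 = 1.635 kip/in (vertical).
Torsion M = P·e = 32.7 × 14 = 457.8 kip·in.
Critical point at (x, y) = (3.5, 5) from centroid. f_tx = M·y/J = 5.56 kip/in; f_ty = M·x/J = 3.892 kip/in.
Resultant f_max = √[f_tx² + (f_v + f_ty)²] = √[5.56² + (1.635 + 3.892)²] = 7.84 kip/in.
Capacity per unit length: r_n/Ω = (1/2.0) × 0.6 × 80 × (0.707 × 0.375) = 6.363 kip/in.
7.84 > 6.363 → NOT adequate.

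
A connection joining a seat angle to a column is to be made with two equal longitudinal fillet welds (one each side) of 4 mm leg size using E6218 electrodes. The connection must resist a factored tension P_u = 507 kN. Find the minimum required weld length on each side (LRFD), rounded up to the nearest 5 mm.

L = 325 mm on each side

E62XX → F_EXX = 620 MPa.
Throat t_e = 0.707 × 4 = 2.828 mm.
φr_n = 0.75 × 0.6 × 620 × 2.828 × 10⁻³ = 0.789 kN/mm.
L_req = P_u / φr_n = 507 / 0.789 = 642.6 mm total.
Per side: 642.6 / 2 = 321.3 mm.
Round up → use L = 325 mm on each side.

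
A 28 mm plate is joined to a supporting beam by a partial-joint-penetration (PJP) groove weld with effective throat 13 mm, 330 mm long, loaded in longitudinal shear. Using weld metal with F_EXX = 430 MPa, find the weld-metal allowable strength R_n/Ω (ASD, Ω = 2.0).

R_n/Ω ≈ 553 kN

Effective throat (given) t_e = 13 mm.
A_we = 13 × 330 = 4290 mm².
F_nw = 0.6 F_EXX = 258 MPa.
R_n/Ω = (258 × 4290) / 2.0 × 10⁻³ = 553.4 kN.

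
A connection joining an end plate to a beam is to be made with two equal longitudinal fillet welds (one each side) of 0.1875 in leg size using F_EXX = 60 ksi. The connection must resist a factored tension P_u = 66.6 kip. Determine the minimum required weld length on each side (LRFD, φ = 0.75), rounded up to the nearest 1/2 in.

L = 9.5 in on each side

Throat t_e = 0.707 × 0.1875 = 0.1326 in.
φr_n = 0.75 × 0.6 × 60 × 0.1326 = 3.579 kip/in.
L_req = P_u / φr_n = 66.6 / 3.579 = 18.61 in total.
Per side: 18.61 / 2 = 9.304 in.
Round up → use L = 9.5 in on each side.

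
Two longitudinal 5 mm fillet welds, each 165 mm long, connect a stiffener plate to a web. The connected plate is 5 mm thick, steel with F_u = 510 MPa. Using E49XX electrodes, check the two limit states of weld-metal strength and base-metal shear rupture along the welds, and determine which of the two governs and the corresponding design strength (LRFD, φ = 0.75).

E49XX → F_EXX = 490 MPa.
t_e = 0.707 × 5 = 3.535 mm; L = 330 mm.
Weld metal: φR_n = 0.75 × 0.6 × 490 × 3.535 × 330 × 10⁻³ = 257.2 kN.
Base metal (shear rupture): φR_n = 0.75 × 0.6 × 510 × 5 × 330 × 10⁻³ = 378.7 kN.
Governing: weld metal.

φR_n ≈ 257 kN (weld metal governs)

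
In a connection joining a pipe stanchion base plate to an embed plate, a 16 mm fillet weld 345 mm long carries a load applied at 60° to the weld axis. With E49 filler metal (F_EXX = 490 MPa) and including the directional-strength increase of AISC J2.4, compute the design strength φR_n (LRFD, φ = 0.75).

t_e = 0.707 × 16 = 11.31 mm; A_we = 11.31 × 345 = 3903 mm².
Directional factor: 1.0 + 0.5 sin^1.5(60°) = 1.403.
F_nw = 0.6 × 490 × 1.403 = 412.5 MPa.
φR_n = 0.75 × 412.5 × 3903 × 10⁻³ = 1207 kN.

φR_n ≈ 1210 kN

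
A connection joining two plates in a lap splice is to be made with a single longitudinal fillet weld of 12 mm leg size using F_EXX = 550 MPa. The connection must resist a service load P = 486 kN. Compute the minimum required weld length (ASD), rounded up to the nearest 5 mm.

Throat t_e = 0.707 × 12 = 8.484 mm.
r_n/Ω = (0.6 × 550 × 8.484) / 2.0 = 1400 N/mm = 1.4 kN/mm.
L_req = P / (r_n/Ω) = 486 / 1.4 = 347.2 mm total.
Round up → use L = 350 mm.

L = 350 mm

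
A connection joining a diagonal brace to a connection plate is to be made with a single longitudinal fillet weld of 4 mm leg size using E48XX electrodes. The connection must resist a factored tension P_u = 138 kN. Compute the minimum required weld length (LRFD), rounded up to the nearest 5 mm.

L = 230 mm

E48XX → F_EXX = 480 MPa.
Throat t_e = 0.707 × 4 = 2.828 mm.
φr_n = 0.75 × 0.6 × 480 × 2.828 × 10⁻³ = 0.6108 kN/mm.
L_req = P_u / φr_n = 138 / 0.6108 = 225.9 mm total.
Round up → use L = 230 mm.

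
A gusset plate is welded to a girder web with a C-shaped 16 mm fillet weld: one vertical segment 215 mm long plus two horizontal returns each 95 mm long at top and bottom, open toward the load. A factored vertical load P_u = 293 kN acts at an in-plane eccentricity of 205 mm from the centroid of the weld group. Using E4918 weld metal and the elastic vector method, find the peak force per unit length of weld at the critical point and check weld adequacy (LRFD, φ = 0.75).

f_max ≈ 2770 N/mm; NOT adequate

E49XX → F_EXX = 490 MPa.
Total weld length L_w = 405 mm. Treat welds as unit-width lines.
Centroid: x̄ = 2×95×47.5 / 405 = 22.28 mm from the vertical weld.
Polar moment about centroid: J = I_x + I_y = [215³/12 + 2×95×107.5²] + [215×22.28² + 2(95³/12 + 95×25.22²)] = 3394000 mm³.
Direct shear f_v = P/L_w = 293×10³ / 405 = 723.5 N/mm (vertical).
Torsion M = P·e = 293×10³ × 205 = 60065000 N·mm.
Critical point at (x, y) = (72.72, 107.5) from centroid. f_tx = M·y/J = 1902 N/mm; f_ty = M·x/J = 1287 N/mm.
Resultant f_max = √[f_tx² + (f_v + f_ty)²] = √[1902² + (723.5 + 1287)²] = 2768 N/mm.
Capacity per unit length: φr_n = 0.75 × 0.6 × 490 × (0.707 × 16) = 2494 N/mm.
2768 > 2494 → NOT adequate.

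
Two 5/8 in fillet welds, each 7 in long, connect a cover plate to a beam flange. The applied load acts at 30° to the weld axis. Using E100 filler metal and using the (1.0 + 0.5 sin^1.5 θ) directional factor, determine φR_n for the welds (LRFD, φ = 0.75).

φR_n ≈ 328 kips

E100XX → F_EXX = 100 ksi.
t_e = 0.707 × 0.625 = 0.4419 in; A_we = 0.4419 × 14 = 6.186 in².
Directional factor: 1.0 + 0.5 sin^1.5(30°) = 1.177.
F_nw = 0.6 × 100 × 1.177 = 70.61 ksi.
φR_n = 0.75 × 70.61 × 6.186 = 327.6 kips.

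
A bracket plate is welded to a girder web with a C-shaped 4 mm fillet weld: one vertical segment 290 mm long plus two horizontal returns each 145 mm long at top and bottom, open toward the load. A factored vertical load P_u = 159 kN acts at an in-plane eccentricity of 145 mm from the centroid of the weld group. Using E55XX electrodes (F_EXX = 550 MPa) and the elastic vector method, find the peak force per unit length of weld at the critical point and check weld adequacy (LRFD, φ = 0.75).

Total weld length L_w = 580 mm. Treat welds as unit-width lines.
Centroid: x̄ = 2×145×72.5 / 580 = 36.25 mm from the vertical weld.
Polar moment about centroid: J = I_x + I_y = [290³/12 + 2×145×145²] + [290×36.25² + 2(145³/12 + 145×36.25²)] = 9400000 mm³.
Direct shear f_v = P/L_w = 159×10³ / 580 = 274.1 N/mm (vertical).
Torsion M = P·e = 159×10³ × 145 = 23055000 N·mm.
Critical point at (x, y) = (108.8, 145) from centroid. f_tx = M·y/J = 355.6 N/mm; f_ty = M·x/J = 266.7 N/mm.
Resultant f_max = √[f_tx² + (f_v + f_ty)²] = √[355.6² + (274.1 + 266.7)²] = 647.3 N/mm.
Capacity per unit length: φr_n = 0.75 × 0.6 × 550 × (0.707 × 4) = 699.9 N/mm.
647.3 ≤ 699.9 → adequate.

f_max ≈ 647 N/mm; adequate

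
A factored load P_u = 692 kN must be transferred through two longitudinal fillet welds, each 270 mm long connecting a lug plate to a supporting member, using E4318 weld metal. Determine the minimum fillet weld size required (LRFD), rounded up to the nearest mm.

w = 10 mm

E43XX → F_EXX = 430 MPa.
Total weld length L = 540 mm.
Required throat t_e = P_u / (φ × 0.6 F_EXX × L) = 692 / (0.75 × 0.6 × 430 × 540 × 10⁻³) = 6.623 mm.
Required leg w = t_e / 0.707 = 9.367 mm → use 10 mm.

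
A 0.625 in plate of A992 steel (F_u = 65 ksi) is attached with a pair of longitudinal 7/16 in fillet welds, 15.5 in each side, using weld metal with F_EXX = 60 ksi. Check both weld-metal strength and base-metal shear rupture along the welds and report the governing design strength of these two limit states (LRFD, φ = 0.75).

t_e = 0.707 × 0.4375 = 0.3093 in; L = 31 in.
Weld metal: φR_n = 0.75 × 0.6 × 60 × 0.3093 × 31 = 258.9 kips.
Base metal (shear rupture): φR_n = 0.75 × 0.6 × 65 × 0.625 × 31 = 566.7 kips.
Governing: weld metal.

φR_n ≈ 259 kips (weld metal governs)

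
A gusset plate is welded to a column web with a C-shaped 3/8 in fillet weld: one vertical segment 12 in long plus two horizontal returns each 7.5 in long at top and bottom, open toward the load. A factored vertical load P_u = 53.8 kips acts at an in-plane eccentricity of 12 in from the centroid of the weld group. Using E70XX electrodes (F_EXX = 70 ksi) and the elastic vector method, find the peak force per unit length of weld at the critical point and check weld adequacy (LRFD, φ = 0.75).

Total weld length L_w = 27 in. Treat welds as unit-width lines.
Centroid: x̄ = 2×7.5×3.75 / 27 = 2.083 in from the vertical weld.
Polar moment about centroid: J = I_x + I_y = [12³/12 + 2×7.5×6²] + [12×2.083² + 2(7.5³/12 + 7.5×1.667²)] = 848.1 in³.
Direct shear f_v = P/L_w = 53.8 / 27 = 1.993 kip/in (vertical).
Torsion M = P·e = 53.8 × 12 = 645.6 kip·in.
Critical point at (x, y) = (5.417, 6) from centroid. f_tx = M·y/J = 4.568 kip/in; f_ty = M·x/J = 4.124 kip/in.
Resultant f_max = √[f_tx² + (f_v + f_ty)²] = √[4.568² + (1.993 + 4.124)²] = 7.633 kip/in.
Capacity per unit length: φr_n = 0.75 × 0.6 × 70 × (0.707 × 0.375) = 8.351 kip/in.
7.633 ≤ 8.351 → adequate.

f_max ≈ 7.63 kip/in; adequate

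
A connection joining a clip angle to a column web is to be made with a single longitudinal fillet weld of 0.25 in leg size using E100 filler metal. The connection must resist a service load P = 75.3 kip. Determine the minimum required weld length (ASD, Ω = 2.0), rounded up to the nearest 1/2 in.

E100XX → F_EXX = 100 ksi.
Throat t_e = 0.707 × 0.25 = 0.1767 in.
r_n/Ω = (0.6 × 100 × 0.1767) / 2.0 = 5.302 kip/in.
L_req = P / (r_n/Ω) = 75.3 / 5.302 = 14.2 in total.
Round up → use L = 14.5 in.

L = 14.5 in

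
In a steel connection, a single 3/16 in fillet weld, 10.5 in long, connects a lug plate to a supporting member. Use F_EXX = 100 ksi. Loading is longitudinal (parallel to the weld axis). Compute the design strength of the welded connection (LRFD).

Effective throat t_e = 0.707 × 0.1875 = 0.1326 in.
Total length L = 10.5 in; A_we = 0.1326 × 10.5 = 1.392 in².
F_nw = 0.6 F_EXX = 0.6 × 100 = 60 ksi.
φR_n = 0.75 × 60 × 1.392 = 62.64 kips.

φR_n ≈ 62.6 kips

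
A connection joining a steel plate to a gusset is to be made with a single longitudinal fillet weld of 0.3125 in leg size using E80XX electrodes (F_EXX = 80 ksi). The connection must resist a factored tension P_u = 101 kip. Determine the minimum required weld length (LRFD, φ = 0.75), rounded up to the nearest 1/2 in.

Throat t_e = 0.707 × 0.3125 = 0.2209 in.
φr_n = 0.75 × 0.6 × 80 × 0.2209 = 7.954 kip/in.
L_req = P_u / φr_n = 101 / 7.954 = 12.7 in total.
Round up → use L = 13 in.

L = 13 in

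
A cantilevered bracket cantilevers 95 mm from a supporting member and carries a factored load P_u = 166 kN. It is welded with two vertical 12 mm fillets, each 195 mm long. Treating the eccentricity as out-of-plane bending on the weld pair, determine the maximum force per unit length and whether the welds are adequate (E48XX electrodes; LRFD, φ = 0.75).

f_max ≈ 1310 N/mm; adequate

E48XX → F_EXX = 480 MPa.
L_w = 2 × 195 = 390 mm; section modulus (unit throat) S = 2 × L²/6 = 12680 mm².
Direct shear f_v = P/L_w = 166×10³/390 = 425.6 N/mm.
Moment M = P × e = 166×10³ × 95 = 15770000 N·mm; bending f_b = M/S = 1244 N/mm.
f_max = √(f_v² + f_b²) = √(425.6² + 1244²) = 1315 N/mm.
φr_n = 0.75 × 0.6 × 480 × (0.707 × 12) = 1833 N/mm → adequate.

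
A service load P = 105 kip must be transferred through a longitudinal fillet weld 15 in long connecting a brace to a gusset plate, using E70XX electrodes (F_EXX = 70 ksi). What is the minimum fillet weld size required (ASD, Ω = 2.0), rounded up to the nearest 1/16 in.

Total weld length L = 15 in.
Required throat t_e = P × Ω / (0.6 F_EXX × L) = 105 × 2.0 / (0.6 × 70 × 15) = 0.3333 in.
Required leg w = t_e / 0.707 = 0.4715 in → use 1/2 in.

w = 1/2 in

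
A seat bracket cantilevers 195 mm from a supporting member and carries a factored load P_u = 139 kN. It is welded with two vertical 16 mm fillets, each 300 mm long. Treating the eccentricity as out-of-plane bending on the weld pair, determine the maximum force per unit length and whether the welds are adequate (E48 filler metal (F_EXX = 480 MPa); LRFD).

f_max ≈ 933 N/mm; adequate

L_w = 2 × 300 = 600 mm; section modulus (unit throat) S = 2 × L²/6 = 30000 mm².
Direct shear f_v = P/L_w = 139×10³/600 = 231.7 N/mm.
Moment M = P × e = 139×10³ × 195 = 27105000 N·mm; bending f_b = M/S = 903.5 N/mm.
f_max = √(f_v² + f_b²) = √(231.7² + 903.5²) = 932.7 N/mm.
φr_n = 0.75 × 0.6 × 480 × (0.707 × 16) = 2443 N/mm → adequate.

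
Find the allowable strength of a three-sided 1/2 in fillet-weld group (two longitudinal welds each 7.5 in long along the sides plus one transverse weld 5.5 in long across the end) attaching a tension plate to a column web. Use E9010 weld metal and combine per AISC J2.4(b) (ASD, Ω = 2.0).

R_n/Ω ≈ 200 kips

E90XX → F_EXX = 90 ksi.
t_e = 0.707 × 0.5 = 0.3535 in.
R_nwl = 0.6 × 90 × 0.3535 × 15 = 286.3 kips (longitudinal, 2 welds).
R_nwt = 0.6 × 90 × 0.3535 × 5.5 = 105 kips (transverse, base value).
(i) R_nwl + R_nwt = 391.3 kips; (ii) 0.85 R_nwl + 1.5 R_nwt = 400.9 kips.
R_n = max = 400.9 kips [governs: (ii)]; R_n/Ω = 200.4 kips.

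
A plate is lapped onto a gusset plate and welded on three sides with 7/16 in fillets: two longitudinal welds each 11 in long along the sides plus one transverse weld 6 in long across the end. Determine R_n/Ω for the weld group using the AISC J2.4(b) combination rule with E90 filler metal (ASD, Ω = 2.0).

E90XX → F_EXX = 90 ksi.
t_e = 0.707 × 0.4375 = 0.3093 in.
R_nwl = 0.6 × 90 × 0.3093 × 22 = 367.5 kips (longitudinal, 2 welds).
R_nwt = 0.6 × 90 × 0.3093 × 6 = 100.2 kips (transverse, base value).
(i) R_nwl + R_nwt = 467.7 kips; (ii) 0.85 R_nwl + 1.5 R_nwt = 462.7 kips.
R_n = max = 467.7 kips [governs: (i)]; R_n/Ω = 233.8 kips.

R_n/Ω ≈ 234 kips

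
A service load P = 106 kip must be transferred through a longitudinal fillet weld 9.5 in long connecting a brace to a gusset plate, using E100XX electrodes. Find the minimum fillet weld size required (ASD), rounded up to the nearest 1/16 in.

E100XX → F_EXX = 100 ksi.
Total weld length L = 9.5 in.
Required throat t_e = P × Ω / (0.6 F_EXX × L) = 106 × 2.0 / (0.6 × 100 × 9.5) = 0.3719 in.
Required leg w = t_e / 0.707 = 0.5261 in → use 9/16 in.

w = 9/16 in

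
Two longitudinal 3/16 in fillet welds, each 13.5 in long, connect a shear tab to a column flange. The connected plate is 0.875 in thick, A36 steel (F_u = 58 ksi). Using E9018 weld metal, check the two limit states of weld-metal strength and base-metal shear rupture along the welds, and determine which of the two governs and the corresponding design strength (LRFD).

φR_n ≈ 145 kip (weld metal governs)

E90XX → F_EXX = 90 ksi.
t_e = 0.707 × 0.1875 = 0.1326 in; L = 27 in.
Weld metal: φR_n = 0.75 × 0.6 × 90 × 0.1326 × 27 = 145 kip.
Base metal (shear rupture): φR_n = 0.75 × 0.6 × 58 × 0.875 × 27 = 616.6 kip.
Governing: weld metal.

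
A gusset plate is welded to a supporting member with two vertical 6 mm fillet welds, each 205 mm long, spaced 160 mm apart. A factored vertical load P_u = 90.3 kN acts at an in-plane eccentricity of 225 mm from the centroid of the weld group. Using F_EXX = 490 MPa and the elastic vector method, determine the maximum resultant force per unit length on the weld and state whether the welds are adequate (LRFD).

f_max ≈ 805 N/mm; adequate

Total weld length L_w = 410 mm. Treat welds as unit-width lines.
Polar moment about centroid: J = 2[d³/12 + d(b/2)²] = 2[205³/12 + 205×80²] = 4060000 mm³.
Direct shear f_v = P/L_w = 90.3×10³ / 410 = 220.2 N/mm (vertical).
Torsion M = P·e = 90.3×10³ × 225 = 20318000 N·mm.
Critical point at (x, y) = (80, 102.5) from centroid. f_tx = M·y/J = 513 N/mm; f_ty = M·x/J = 400.4 N/mm.
Resultant f_max = √[f_tx² + (f_v + f_ty)²] = √[513² + (220.2 + 400.4)²] = 805.2 N/mm.
Capacity per unit length: φr_n = 0.75 × 0.6 × 490 × (0.707 × 6) = 935.4 N/mm.
805.2 ≤ 935.4 → adequate.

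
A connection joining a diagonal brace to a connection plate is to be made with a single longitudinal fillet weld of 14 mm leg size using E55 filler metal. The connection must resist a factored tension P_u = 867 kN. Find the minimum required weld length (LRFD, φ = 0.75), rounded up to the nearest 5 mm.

L = 355 mm

E55XX → F_EXX = 550 MPa.
Throat t_e = 0.707 × 14 = 9.898 mm.
φr_n = 0.75 × 0.6 × 550 × 9.898 × 10⁻³ = 2.45 kN/mm.
L_req = P_u / φr_n = 867 / 2.45 = 353.9 mm total.
Round up → use L = 355 mm.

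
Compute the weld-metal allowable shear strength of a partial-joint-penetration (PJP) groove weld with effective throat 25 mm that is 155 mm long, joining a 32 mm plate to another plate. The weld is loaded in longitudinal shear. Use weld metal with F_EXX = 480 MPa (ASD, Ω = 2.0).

R_n/Ω ≈ 558 kN

Effective throat (given) t_e = 25 mm.
A_we = 25 × 155 = 3875 mm².
F_nw = 0.6 F_EXX = 288 MPa.
R_n/Ω = (288 × 3875) / 2.0 × 10⁻³ = 558 kN.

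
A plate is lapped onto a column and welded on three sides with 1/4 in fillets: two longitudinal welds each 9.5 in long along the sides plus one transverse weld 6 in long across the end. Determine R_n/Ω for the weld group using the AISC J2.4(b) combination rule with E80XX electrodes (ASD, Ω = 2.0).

R_n/Ω ≈ 107 kip

E80XX → F_EXX = 80 ksi.
t_e = 0.707 × 0.25 = 0.1767 in.
R_nwl = 0.6 × 80 × 0.1767 × 19 = 161.2 kip (longitudinal, 2 welds).
R_nwt = 0.6 × 80 × 0.1767 × 6 = 50.9 kip (transverse, base value).
(i) R_nwl + R_nwt = 212.1 kip; (ii) 0.85 R_nwl + 1.5 R_nwt = 213.4 kip.
R_n = max = 213.4 kip [governs: (ii)]; R_n/Ω = 106.7 kip.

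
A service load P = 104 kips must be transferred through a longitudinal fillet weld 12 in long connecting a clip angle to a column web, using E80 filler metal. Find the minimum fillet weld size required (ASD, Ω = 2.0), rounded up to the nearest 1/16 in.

E80XX → F_EXX = 80 ksi.
Total weld length L = 12 in.
Required throat t_e = P × Ω / (0.6 F_EXX × L) = 104 × 2.0 / (0.6 × 80 × 12) = 0.3611 in.
Required leg w = t_e / 0.707 = 0.5108 in → use 9/16 in.

w = 9/16 in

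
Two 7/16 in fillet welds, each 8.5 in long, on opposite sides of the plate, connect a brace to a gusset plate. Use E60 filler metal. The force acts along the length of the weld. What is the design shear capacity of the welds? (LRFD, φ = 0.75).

φR_n ≈ 142 kips

E60XX → F_EXX = 60 ksi.
Effective throat t_e = 0.707 × 0.4375 = 0.3093 in.
Total length L = 17 in; A_we = 0.3093 × 17 = 5.258 in².
F_nw = 0.6 F_EXX = 0.6 × 60 = 36 ksi.
φR_n = 0.75 × 36 × 5.258 = 142 kips.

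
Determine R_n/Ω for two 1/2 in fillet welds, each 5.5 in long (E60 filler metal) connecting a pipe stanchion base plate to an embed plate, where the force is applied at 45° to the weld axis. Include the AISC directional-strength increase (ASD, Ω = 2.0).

E60XX → F_EXX = 60 ksi.
t_e = 0.707 × 0.5 = 0.3535 in; A_we = 0.3535 × 11 = 3.888 in².
Directional factor: 1.0 + 0.5 sin^1.5(45°) = 1.297.
F_nw = 0.6 × 60 × 1.297 = 46.7 ksi.
R_n/Ω = (46.7 × 3.888) / 2.0 = 90.8 kips.

R_n/Ω ≈ 90.8 kips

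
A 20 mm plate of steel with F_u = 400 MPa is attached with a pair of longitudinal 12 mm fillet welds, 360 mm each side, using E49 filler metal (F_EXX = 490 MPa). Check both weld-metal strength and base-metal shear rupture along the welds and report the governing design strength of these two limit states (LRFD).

t_e = 0.707 × 12 = 8.484 mm; L = 720 mm.
Weld metal: φR_n = 0.75 × 0.6 × 490 × 8.484 × 720 × 10⁻³ = 1347 kN.
Base metal (shear rupture): φR_n = 0.75 × 0.6 × 400 × 20 × 720 × 10⁻³ = 2592 kN.
Governing: weld metal.

φR_n ≈ 1350 kN (weld metal governs)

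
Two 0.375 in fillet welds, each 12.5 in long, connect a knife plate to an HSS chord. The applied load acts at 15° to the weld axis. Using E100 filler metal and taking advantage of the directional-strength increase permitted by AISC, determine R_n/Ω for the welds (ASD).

E100XX → F_EXX = 100 ksi.
t_e = 0.707 × 0.375 = 0.2651 in; A_we = 0.2651 × 25 = 6.628 in².
Directional factor: 1.0 + 0.5 sin^1.5(15°) = 1.066.
F_nw = 0.6 × 100 × 1.066 = 63.95 ksi.
R_n/Ω = (63.95 × 6.628) / 2.0 = 211.9 kips.

R_n/Ω ≈ 212 kips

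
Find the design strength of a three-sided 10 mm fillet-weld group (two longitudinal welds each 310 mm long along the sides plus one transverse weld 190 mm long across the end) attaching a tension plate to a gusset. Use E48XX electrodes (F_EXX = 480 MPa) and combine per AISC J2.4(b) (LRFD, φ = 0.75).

t_e = 0.707 × 10 = 7.07 mm.
R_nwl = 0.6 × 480 × 7.07 × 620 × 10⁻³ = 1262 kN (longitudinal, 2 welds).
R_nwt = 0.6 × 480 × 7.07 × 190 × 10⁻³ = 386.9 kN (transverse, base value).
(i) R_nwl + R_nwt = 1649 kN; (ii) 0.85 R_nwl + 1.5 R_nwt = 1653 kN.
R_n = max = 1653 kN [governs: (ii)]; φR_n = 1240 kN.

φR_n ≈ 1240 kN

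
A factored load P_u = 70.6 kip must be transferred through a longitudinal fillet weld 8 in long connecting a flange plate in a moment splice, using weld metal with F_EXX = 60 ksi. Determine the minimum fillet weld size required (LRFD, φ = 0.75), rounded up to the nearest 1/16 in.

Total weld length L = 8 in.
Required throat t_e = P_u / (φ × 0.6 F_EXX × L) = 70.6 / (0.75 × 0.6 × 60 × 8) = 0.3269 in.
Required leg w = t_e / 0.707 = 0.4623 in → use 1/2 in.

w = 1/2 in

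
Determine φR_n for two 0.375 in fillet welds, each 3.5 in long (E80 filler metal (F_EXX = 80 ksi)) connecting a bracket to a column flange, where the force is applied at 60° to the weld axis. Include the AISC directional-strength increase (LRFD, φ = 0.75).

t_e = 0.707 × 0.375 = 0.2651 in; A_we = 0.2651 × 7 = 1.856 in².
Directional factor: 1.0 + 0.5 sin^1.5(60°) = 1.403.
F_nw = 0.6 × 80 × 1.403 = 67.34 ksi.
φR_n = 0.75 × 67.34 × 1.856 = 93.73 kips.

φR_n ≈ 93.7 kips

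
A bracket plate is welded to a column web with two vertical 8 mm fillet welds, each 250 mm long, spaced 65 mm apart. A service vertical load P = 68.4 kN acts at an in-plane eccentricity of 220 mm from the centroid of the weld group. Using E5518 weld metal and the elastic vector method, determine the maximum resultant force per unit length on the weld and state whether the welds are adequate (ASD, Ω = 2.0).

E55XX → F_EXX = 550 MPa.
Total weld length L_w = 500 mm. Treat welds as unit-width lines.
Polar moment about centroid: J = 2[d³/12 + d(b/2)²] = 2[250³/12 + 250×32.5²] = 3132000 mm³.
Direct shear f_v = P/L_w = 68.4×10³ / 500 = 136.8 N/mm (vertical).
Torsion M = P·e = 68.4×10³ × 220 = 15048000 N·mm.
Critical point at (x, y) = (32.5, 125) from centroid. f_tx = M·y/J = 600.5 N/mm; f_ty = M·x/J = 156.1 N/mm.
Resultant f_max = √[f_tx² + (f_v + f_ty)²] = √[600.5² + (136.8 + 156.1)²] = 668.2 N/mm.
Capacity per unit length: r_n/Ω = (1/2.0) × 0.6 × 550 × (0.707 × 8) = 933.2 N/mm.
668.2 ≤ 933.2 → adequate.

f_max ≈ 668 N/mm; adequate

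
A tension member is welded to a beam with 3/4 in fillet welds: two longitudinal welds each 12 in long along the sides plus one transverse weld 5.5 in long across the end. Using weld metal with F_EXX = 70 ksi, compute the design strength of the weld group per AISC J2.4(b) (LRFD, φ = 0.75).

t_e = 0.707 × 0.75 = 0.5302 in.
R_nwl = 0.6 × 70 × 0.5302 × 24 = 534.5 kip (longitudinal, 2 welds).
R_nwt = 0.6 × 70 × 0.5302 × 5.5 = 122.5 kip (transverse, base value).
(i) R_nwl + R_nwt = 657 kip; (ii) 0.85 R_nwl + 1.5 R_nwt = 638 kip.
R_n = max = 657 kip [governs: (i)]; φR_n = 492.7 kip.

φR_n ≈ 493 kip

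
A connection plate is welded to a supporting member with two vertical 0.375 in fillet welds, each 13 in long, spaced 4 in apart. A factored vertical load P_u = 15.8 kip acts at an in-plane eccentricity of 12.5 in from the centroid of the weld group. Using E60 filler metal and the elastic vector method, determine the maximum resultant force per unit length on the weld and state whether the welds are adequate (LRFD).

f_max ≈ 3.09 kip/in; adequate

E60XX → F_EXX = 60 ksi.
Total weld length L_w = 26 in. Treat welds as unit-width lines.
Polar moment about centroid: J = 2[d³/12 + d(b/2)²] = 2[13³/12 + 13×2²] = 470.2 in³.
Direct shear f_v = P/L_w = 15.8 / 26 = 0.6077 kip/in (vertical).
Torsion M = P·e = 15.8 × 12.5 = 197.5 kip·in.
Critical point at (x, y) = (2, 6.5) from centroid. f_tx = M·y/J = 2.73 kip/in; f_ty = M·x/J = 0.8401 kip/in.
Resultant f_max = √[f_tx² + (f_v + f_ty)²] = √[2.73² + (0.6077 + 0.8401)²] = 3.091 kip/in.
Capacity per unit length: φr_n = 0.75 × 0.6 × 60 × (0.707 × 0.375) = 7.158 kip/in.
3.091 ≤ 7.158 → adequate.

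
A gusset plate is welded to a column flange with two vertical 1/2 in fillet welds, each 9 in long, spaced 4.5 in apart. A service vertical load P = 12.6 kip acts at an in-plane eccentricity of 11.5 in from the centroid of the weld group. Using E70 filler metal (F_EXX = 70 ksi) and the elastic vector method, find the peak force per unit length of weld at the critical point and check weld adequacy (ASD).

f_max ≈ 3.79 kip/in; adequate

Total weld length L_w = 18 in. Treat welds as unit-width lines.
Polar moment about centroid: J = 2[d³/12 + d(b/2)²] = 2[9³/12 + 9×2.25²] = 212.6 in³.
Direct shear f_v = P/L_w = 12.6 / 18 = 0.7 kip/in (vertical).
Torsion M = P·e = 12.6 × 11.5 = 144.9 kip·in.
Critical point at (x, y) = (2.25, 4.5) from centroid. f_tx = M·y/J = 3.067 kip/in; f_ty = M·x/J = 1.533 kip/in.
Resultant f_max = √[f_tx² + (f_v + f_ty)²] = √[3.067² + (0.7 + 1.533)²] = 3.794 kip/in.
Capacity per unit length: r_n/Ω = (1/2.0) × 0.6 × 70 × (0.707 × 0.5) = 7.423 kip/in.
3.794 ≤ 7.423 → adequate.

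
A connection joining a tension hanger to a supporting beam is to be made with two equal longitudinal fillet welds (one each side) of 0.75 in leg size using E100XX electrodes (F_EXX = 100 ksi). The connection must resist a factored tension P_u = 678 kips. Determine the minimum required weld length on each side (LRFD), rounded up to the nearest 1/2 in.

Throat t_e = 0.707 × 0.75 = 0.5302 in.
φr_n = 0.75 × 0.6 × 100 × 0.5302 = 23.86 kips/in.
L_req = P_u / φr_n = 678 / 23.86 = 28.41 in total.
Per side: 28.41 / 2 = 14.21 in.
Round up → use L = 14.5 in on each side.

L = 14.5 in on each side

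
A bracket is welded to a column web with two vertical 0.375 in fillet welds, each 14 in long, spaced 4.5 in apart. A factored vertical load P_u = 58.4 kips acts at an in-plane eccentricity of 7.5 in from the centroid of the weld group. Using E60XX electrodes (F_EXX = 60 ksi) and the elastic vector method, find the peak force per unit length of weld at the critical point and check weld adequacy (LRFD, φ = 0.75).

Total weld length L_w = 28 in. Treat welds as unit-width lines.
Polar moment about centroid: J = 2[d³/12 + d(b/2)²] = 2[14³/12 + 14×2.25²] = 599.1 in³.
Direct shear f_v = P/L_w = 58.4 / 28 = 2.086 kip/in (vertical).
Torsion M = P·e = 58.4 × 7.5 = 438 kip·in.
Critical point at (x, y) = (2.25, 7) from centroid. f_tx = M·y/J = 5.118 kip/in; f_ty = M·x/J = 1.645 kip/in.
Resultant f_max = √[f_tx² + (f_v + f_ty)²] = √[5.118² + (2.086 + 1.645)²] = 6.333 kip/in.
Capacity per unit length: φr_n = 0.75 × 0.6 × 60 × (0.707 × 0.375) = 7.158 kip/in.
6.333 ≤ 7.158 → adequate.

f_max ≈ 6.33 kip/in; adequate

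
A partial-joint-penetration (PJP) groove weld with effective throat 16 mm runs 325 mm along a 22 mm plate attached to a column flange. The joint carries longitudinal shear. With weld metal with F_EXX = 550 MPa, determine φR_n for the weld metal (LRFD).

φR_n ≈ 1290 kN

Effective throat (given) t_e = 16 mm.
A_we = 16 × 325 = 5200 mm².
F_nw = 0.6 F_EXX = 330 MPa.
φR_n = 0.75 × 330 × 5200 × 10⁻³ = 1287 kN.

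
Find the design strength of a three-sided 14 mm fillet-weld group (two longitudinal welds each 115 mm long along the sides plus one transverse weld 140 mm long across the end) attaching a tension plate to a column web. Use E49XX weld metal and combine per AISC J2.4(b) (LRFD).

E49XX → F_EXX = 490 MPa.
t_e = 0.707 × 14 = 9.898 mm.
R_nwl = 0.6 × 490 × 9.898 × 230 × 10⁻³ = 669.3 kN (longitudinal, 2 welds).
R_nwt = 0.6 × 490 × 9.898 × 140 × 10⁻³ = 407.4 kN (transverse, base value).
(i) R_nwl + R_nwt = 1077 kN; (ii) 0.85 R_nwl + 1.5 R_nwt = 1180 kN.
R_n = max = 1180 kN [governs: (ii)]; φR_n = 885 kN.

φR_n ≈ 885 kN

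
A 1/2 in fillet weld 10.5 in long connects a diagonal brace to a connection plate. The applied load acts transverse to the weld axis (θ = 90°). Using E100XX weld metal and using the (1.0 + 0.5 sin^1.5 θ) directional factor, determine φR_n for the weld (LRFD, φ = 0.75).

φR_n ≈ 251 kips

E100XX → F_EXX = 100 ksi.
t_e = 0.707 × 0.5 = 0.3535 in; A_we = 0.3535 × 10.5 = 3.712 in².
Directional factor: 1.0 + 0.5 sin^1.5(90°) = 1.5.
F_nw = 0.6 × 100 × 1.5 = 90 ksi.
φR_n = 0.75 × 90 × 3.712 = 250.5 kips.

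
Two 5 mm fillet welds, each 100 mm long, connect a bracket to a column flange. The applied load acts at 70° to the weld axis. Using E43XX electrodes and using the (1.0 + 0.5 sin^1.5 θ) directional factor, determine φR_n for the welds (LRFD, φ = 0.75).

E43XX → F_EXX = 430 MPa.
t_e = 0.707 × 5 = 3.535 mm; A_we = 3.535 × 200 = 707 mm².
Directional factor: 1.0 + 0.5 sin^1.5(70°) = 1.455.
F_nw = 0.6 × 430 × 1.455 = 375.5 MPa.
φR_n = 0.75 × 375.5 × 707 × 10⁻³ = 199.1 kN.

φR_n ≈ 199 kN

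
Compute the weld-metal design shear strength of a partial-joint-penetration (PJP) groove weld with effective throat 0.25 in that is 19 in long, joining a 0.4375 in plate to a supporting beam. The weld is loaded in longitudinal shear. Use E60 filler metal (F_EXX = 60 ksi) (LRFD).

φR_n ≈ 128 kip

Effective throat (given) t_e = 0.25 in.
A_we = 0.25 × 19 = 4.75 in².
F_nw = 0.6 F_EXX = 36 ksi.
φR_n = 0.75 × 36 × 4.75 = 128.2 kip.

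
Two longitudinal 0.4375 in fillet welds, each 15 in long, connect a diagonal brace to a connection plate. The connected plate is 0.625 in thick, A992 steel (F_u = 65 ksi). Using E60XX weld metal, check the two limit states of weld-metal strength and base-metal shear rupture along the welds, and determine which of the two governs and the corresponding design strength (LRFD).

φR_n ≈ 251 kips (weld metal governs)

E60XX → F_EXX = 60 ksi.
t_e = 0.707 × 0.4375 = 0.3093 in; L = 30 in.
Weld metal: φR_n = 0.75 × 0.6 × 60 × 0.3093 × 30 = 250.5 kips.
Base metal (shear rupture): φR_n = 0.75 × 0.6 × 65 × 0.625 × 30 = 548.4 kips.
Governing: weld metal.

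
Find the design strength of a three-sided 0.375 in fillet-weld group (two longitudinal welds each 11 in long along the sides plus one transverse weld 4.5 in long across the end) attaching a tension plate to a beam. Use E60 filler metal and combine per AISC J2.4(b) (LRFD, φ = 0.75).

E60XX → F_EXX = 60 ksi.
t_e = 0.707 × 0.375 = 0.2651 in.
R_nwl = 0.6 × 60 × 0.2651 × 22 = 210 kips (longitudinal, 2 welds).
R_nwt = 0.6 × 60 × 0.2651 × 4.5 = 42.95 kips (transverse, base value).
(i) R_nwl + R_nwt = 252.9 kips; (ii) 0.85 R_nwl + 1.5 R_nwt = 242.9 kips.
R_n = max = 252.9 kips [governs: (i)]; φR_n = 189.7 kips.

φR_n ≈ 190 kips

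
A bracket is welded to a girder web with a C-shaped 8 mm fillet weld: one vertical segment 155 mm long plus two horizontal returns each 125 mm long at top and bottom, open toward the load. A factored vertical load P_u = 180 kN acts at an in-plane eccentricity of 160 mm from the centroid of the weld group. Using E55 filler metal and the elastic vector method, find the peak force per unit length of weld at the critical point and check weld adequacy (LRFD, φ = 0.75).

f_max ≈ 1690 N/mm; NOT adequate

E55XX → F_EXX = 550 MPa.
Total weld length L_w = 405 mm. Treat welds as unit-width lines.
Centroid: x̄ = 2×125×62.5 / 405 = 38.58 mm from the vertical weld.
Polar moment about centroid: J = I_x + I_y = [155³/12 + 2×125×77.5²] + [155×38.58² + 2(125³/12 + 125×23.92²)] = 2511000 mm³.
Direct shear f_v = P/L_w = 180×10³ / 405 = 444.4 N/mm (vertical).
Torsion M = P·e = 180×10³ × 160 = 28800000 N·mm.
Critical point at (x, y) = (86.42, 77.5) from centroid. f_tx = M·y/J = 888.8 N/mm; f_ty = M·x/J = 991.1 N/mm.
Resultant f_max = √[f_tx² + (f_v + f_ty)²] = √[888.8² + (444.4 + 991.1)²] = 1688 N/mm.
Capacity per unit length: φr_n = 0.75 × 0.6 × 550 × (0.707 × 8) = 1400 N/mm.
1688 > 1400 → NOT adequate.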